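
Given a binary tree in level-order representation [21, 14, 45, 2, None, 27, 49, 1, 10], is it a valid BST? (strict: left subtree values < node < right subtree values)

Level-order array: [21, 14, 45, 2, None, 27, 49, 1, 10]
Validate using subtree bounds (lo, hi): at each node, require lo < value < hi,
then recurse left with hi=value and right with lo=value.
Preorder trace (stopping at first violation):
  at node 21 with bounds (-inf, +inf): OK
  at node 14 with bounds (-inf, 21): OK
  at node 2 with bounds (-inf, 14): OK
  at node 1 with bounds (-inf, 2): OK
  at node 10 with bounds (2, 14): OK
  at node 45 with bounds (21, +inf): OK
  at node 27 with bounds (21, 45): OK
  at node 49 with bounds (45, +inf): OK
No violation found at any node.
Result: Valid BST


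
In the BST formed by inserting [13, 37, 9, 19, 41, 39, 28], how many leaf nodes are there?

Tree built from: [13, 37, 9, 19, 41, 39, 28]
Tree (level-order array): [13, 9, 37, None, None, 19, 41, None, 28, 39]
Rule: A leaf has 0 children.
Per-node child counts:
  node 13: 2 child(ren)
  node 9: 0 child(ren)
  node 37: 2 child(ren)
  node 19: 1 child(ren)
  node 28: 0 child(ren)
  node 41: 1 child(ren)
  node 39: 0 child(ren)
Matching nodes: [9, 28, 39]
Count of leaf nodes: 3


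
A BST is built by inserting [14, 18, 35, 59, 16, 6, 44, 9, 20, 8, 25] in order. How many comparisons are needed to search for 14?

Search path for 14: 14
Found: True
Comparisons: 1


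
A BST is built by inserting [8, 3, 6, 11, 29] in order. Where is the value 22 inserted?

Starting tree (level order): [8, 3, 11, None, 6, None, 29]
Insertion path: 8 -> 11 -> 29
Result: insert 22 as left child of 29
Final tree (level order): [8, 3, 11, None, 6, None, 29, None, None, 22]


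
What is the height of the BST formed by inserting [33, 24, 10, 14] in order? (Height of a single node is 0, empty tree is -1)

Insertion order: [33, 24, 10, 14]
Tree (level-order array): [33, 24, None, 10, None, None, 14]
Compute height bottom-up (empty subtree = -1):
  height(14) = 1 + max(-1, -1) = 0
  height(10) = 1 + max(-1, 0) = 1
  height(24) = 1 + max(1, -1) = 2
  height(33) = 1 + max(2, -1) = 3
Height = 3


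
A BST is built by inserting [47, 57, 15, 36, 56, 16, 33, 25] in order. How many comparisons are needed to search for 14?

Search path for 14: 47 -> 15
Found: False
Comparisons: 2


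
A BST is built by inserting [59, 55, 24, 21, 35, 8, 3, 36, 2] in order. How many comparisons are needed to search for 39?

Search path for 39: 59 -> 55 -> 24 -> 35 -> 36
Found: False
Comparisons: 5


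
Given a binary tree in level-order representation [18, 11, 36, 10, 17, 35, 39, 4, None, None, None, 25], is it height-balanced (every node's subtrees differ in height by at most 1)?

Tree (level-order array): [18, 11, 36, 10, 17, 35, 39, 4, None, None, None, 25]
Definition: a tree is height-balanced if, at every node, |h(left) - h(right)| <= 1 (empty subtree has height -1).
Bottom-up per-node check:
  node 4: h_left=-1, h_right=-1, diff=0 [OK], height=0
  node 10: h_left=0, h_right=-1, diff=1 [OK], height=1
  node 17: h_left=-1, h_right=-1, diff=0 [OK], height=0
  node 11: h_left=1, h_right=0, diff=1 [OK], height=2
  node 25: h_left=-1, h_right=-1, diff=0 [OK], height=0
  node 35: h_left=0, h_right=-1, diff=1 [OK], height=1
  node 39: h_left=-1, h_right=-1, diff=0 [OK], height=0
  node 36: h_left=1, h_right=0, diff=1 [OK], height=2
  node 18: h_left=2, h_right=2, diff=0 [OK], height=3
All nodes satisfy the balance condition.
Result: Balanced


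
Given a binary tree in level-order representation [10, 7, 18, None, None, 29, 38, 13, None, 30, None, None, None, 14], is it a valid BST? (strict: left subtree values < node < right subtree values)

Level-order array: [10, 7, 18, None, None, 29, 38, 13, None, 30, None, None, None, 14]
Validate using subtree bounds (lo, hi): at each node, require lo < value < hi,
then recurse left with hi=value and right with lo=value.
Preorder trace (stopping at first violation):
  at node 10 with bounds (-inf, +inf): OK
  at node 7 with bounds (-inf, 10): OK
  at node 18 with bounds (10, +inf): OK
  at node 29 with bounds (10, 18): VIOLATION
Node 29 violates its bound: not (10 < 29 < 18).
Result: Not a valid BST


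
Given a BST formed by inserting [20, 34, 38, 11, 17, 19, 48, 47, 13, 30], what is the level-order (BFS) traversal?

Tree insertion order: [20, 34, 38, 11, 17, 19, 48, 47, 13, 30]
Tree (level-order array): [20, 11, 34, None, 17, 30, 38, 13, 19, None, None, None, 48, None, None, None, None, 47]
BFS from the root, enqueuing left then right child of each popped node:
  queue [20] -> pop 20, enqueue [11, 34], visited so far: [20]
  queue [11, 34] -> pop 11, enqueue [17], visited so far: [20, 11]
  queue [34, 17] -> pop 34, enqueue [30, 38], visited so far: [20, 11, 34]
  queue [17, 30, 38] -> pop 17, enqueue [13, 19], visited so far: [20, 11, 34, 17]
  queue [30, 38, 13, 19] -> pop 30, enqueue [none], visited so far: [20, 11, 34, 17, 30]
  queue [38, 13, 19] -> pop 38, enqueue [48], visited so far: [20, 11, 34, 17, 30, 38]
  queue [13, 19, 48] -> pop 13, enqueue [none], visited so far: [20, 11, 34, 17, 30, 38, 13]
  queue [19, 48] -> pop 19, enqueue [none], visited so far: [20, 11, 34, 17, 30, 38, 13, 19]
  queue [48] -> pop 48, enqueue [47], visited so far: [20, 11, 34, 17, 30, 38, 13, 19, 48]
  queue [47] -> pop 47, enqueue [none], visited so far: [20, 11, 34, 17, 30, 38, 13, 19, 48, 47]
Result: [20, 11, 34, 17, 30, 38, 13, 19, 48, 47]


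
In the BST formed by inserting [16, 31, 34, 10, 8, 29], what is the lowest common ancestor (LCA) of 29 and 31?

Tree insertion order: [16, 31, 34, 10, 8, 29]
Tree (level-order array): [16, 10, 31, 8, None, 29, 34]
In a BST, the LCA of p=29, q=31 is the first node v on the
root-to-leaf path with p <= v <= q (go left if both < v, right if both > v).
Walk from root:
  at 16: both 29 and 31 > 16, go right
  at 31: 29 <= 31 <= 31, this is the LCA
LCA = 31


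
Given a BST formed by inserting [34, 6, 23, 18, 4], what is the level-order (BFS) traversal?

Tree insertion order: [34, 6, 23, 18, 4]
Tree (level-order array): [34, 6, None, 4, 23, None, None, 18]
BFS from the root, enqueuing left then right child of each popped node:
  queue [34] -> pop 34, enqueue [6], visited so far: [34]
  queue [6] -> pop 6, enqueue [4, 23], visited so far: [34, 6]
  queue [4, 23] -> pop 4, enqueue [none], visited so far: [34, 6, 4]
  queue [23] -> pop 23, enqueue [18], visited so far: [34, 6, 4, 23]
  queue [18] -> pop 18, enqueue [none], visited so far: [34, 6, 4, 23, 18]
Result: [34, 6, 4, 23, 18]


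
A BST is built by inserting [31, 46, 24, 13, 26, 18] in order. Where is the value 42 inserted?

Starting tree (level order): [31, 24, 46, 13, 26, None, None, None, 18]
Insertion path: 31 -> 46
Result: insert 42 as left child of 46
Final tree (level order): [31, 24, 46, 13, 26, 42, None, None, 18]


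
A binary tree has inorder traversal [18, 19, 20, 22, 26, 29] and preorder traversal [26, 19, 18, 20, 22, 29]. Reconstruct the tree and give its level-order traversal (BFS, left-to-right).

Inorder:  [18, 19, 20, 22, 26, 29]
Preorder: [26, 19, 18, 20, 22, 29]
Algorithm: preorder visits root first, so consume preorder in order;
for each root, split the current inorder slice at that value into
left-subtree inorder and right-subtree inorder, then recurse.
Recursive splits:
  root=26; inorder splits into left=[18, 19, 20, 22], right=[29]
  root=19; inorder splits into left=[18], right=[20, 22]
  root=18; inorder splits into left=[], right=[]
  root=20; inorder splits into left=[], right=[22]
  root=22; inorder splits into left=[], right=[]
  root=29; inorder splits into left=[], right=[]
Reconstructed level-order: [26, 19, 29, 18, 20, 22]


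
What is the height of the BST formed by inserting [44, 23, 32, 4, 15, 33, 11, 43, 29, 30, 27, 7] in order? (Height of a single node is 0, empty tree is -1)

Insertion order: [44, 23, 32, 4, 15, 33, 11, 43, 29, 30, 27, 7]
Tree (level-order array): [44, 23, None, 4, 32, None, 15, 29, 33, 11, None, 27, 30, None, 43, 7]
Compute height bottom-up (empty subtree = -1):
  height(7) = 1 + max(-1, -1) = 0
  height(11) = 1 + max(0, -1) = 1
  height(15) = 1 + max(1, -1) = 2
  height(4) = 1 + max(-1, 2) = 3
  height(27) = 1 + max(-1, -1) = 0
  height(30) = 1 + max(-1, -1) = 0
  height(29) = 1 + max(0, 0) = 1
  height(43) = 1 + max(-1, -1) = 0
  height(33) = 1 + max(-1, 0) = 1
  height(32) = 1 + max(1, 1) = 2
  height(23) = 1 + max(3, 2) = 4
  height(44) = 1 + max(4, -1) = 5
Height = 5


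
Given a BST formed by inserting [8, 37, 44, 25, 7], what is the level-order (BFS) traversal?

Tree insertion order: [8, 37, 44, 25, 7]
Tree (level-order array): [8, 7, 37, None, None, 25, 44]
BFS from the root, enqueuing left then right child of each popped node:
  queue [8] -> pop 8, enqueue [7, 37], visited so far: [8]
  queue [7, 37] -> pop 7, enqueue [none], visited so far: [8, 7]
  queue [37] -> pop 37, enqueue [25, 44], visited so far: [8, 7, 37]
  queue [25, 44] -> pop 25, enqueue [none], visited so far: [8, 7, 37, 25]
  queue [44] -> pop 44, enqueue [none], visited so far: [8, 7, 37, 25, 44]
Result: [8, 7, 37, 25, 44]


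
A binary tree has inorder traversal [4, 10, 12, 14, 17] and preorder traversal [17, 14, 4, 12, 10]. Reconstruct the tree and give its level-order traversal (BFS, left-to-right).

Inorder:  [4, 10, 12, 14, 17]
Preorder: [17, 14, 4, 12, 10]
Algorithm: preorder visits root first, so consume preorder in order;
for each root, split the current inorder slice at that value into
left-subtree inorder and right-subtree inorder, then recurse.
Recursive splits:
  root=17; inorder splits into left=[4, 10, 12, 14], right=[]
  root=14; inorder splits into left=[4, 10, 12], right=[]
  root=4; inorder splits into left=[], right=[10, 12]
  root=12; inorder splits into left=[10], right=[]
  root=10; inorder splits into left=[], right=[]
Reconstructed level-order: [17, 14, 4, 12, 10]


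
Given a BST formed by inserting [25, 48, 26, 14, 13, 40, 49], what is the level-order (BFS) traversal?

Tree insertion order: [25, 48, 26, 14, 13, 40, 49]
Tree (level-order array): [25, 14, 48, 13, None, 26, 49, None, None, None, 40]
BFS from the root, enqueuing left then right child of each popped node:
  queue [25] -> pop 25, enqueue [14, 48], visited so far: [25]
  queue [14, 48] -> pop 14, enqueue [13], visited so far: [25, 14]
  queue [48, 13] -> pop 48, enqueue [26, 49], visited so far: [25, 14, 48]
  queue [13, 26, 49] -> pop 13, enqueue [none], visited so far: [25, 14, 48, 13]
  queue [26, 49] -> pop 26, enqueue [40], visited so far: [25, 14, 48, 13, 26]
  queue [49, 40] -> pop 49, enqueue [none], visited so far: [25, 14, 48, 13, 26, 49]
  queue [40] -> pop 40, enqueue [none], visited so far: [25, 14, 48, 13, 26, 49, 40]
Result: [25, 14, 48, 13, 26, 49, 40]


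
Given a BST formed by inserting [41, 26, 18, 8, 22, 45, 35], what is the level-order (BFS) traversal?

Tree insertion order: [41, 26, 18, 8, 22, 45, 35]
Tree (level-order array): [41, 26, 45, 18, 35, None, None, 8, 22]
BFS from the root, enqueuing left then right child of each popped node:
  queue [41] -> pop 41, enqueue [26, 45], visited so far: [41]
  queue [26, 45] -> pop 26, enqueue [18, 35], visited so far: [41, 26]
  queue [45, 18, 35] -> pop 45, enqueue [none], visited so far: [41, 26, 45]
  queue [18, 35] -> pop 18, enqueue [8, 22], visited so far: [41, 26, 45, 18]
  queue [35, 8, 22] -> pop 35, enqueue [none], visited so far: [41, 26, 45, 18, 35]
  queue [8, 22] -> pop 8, enqueue [none], visited so far: [41, 26, 45, 18, 35, 8]
  queue [22] -> pop 22, enqueue [none], visited so far: [41, 26, 45, 18, 35, 8, 22]
Result: [41, 26, 45, 18, 35, 8, 22]


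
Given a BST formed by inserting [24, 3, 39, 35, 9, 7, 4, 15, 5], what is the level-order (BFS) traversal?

Tree insertion order: [24, 3, 39, 35, 9, 7, 4, 15, 5]
Tree (level-order array): [24, 3, 39, None, 9, 35, None, 7, 15, None, None, 4, None, None, None, None, 5]
BFS from the root, enqueuing left then right child of each popped node:
  queue [24] -> pop 24, enqueue [3, 39], visited so far: [24]
  queue [3, 39] -> pop 3, enqueue [9], visited so far: [24, 3]
  queue [39, 9] -> pop 39, enqueue [35], visited so far: [24, 3, 39]
  queue [9, 35] -> pop 9, enqueue [7, 15], visited so far: [24, 3, 39, 9]
  queue [35, 7, 15] -> pop 35, enqueue [none], visited so far: [24, 3, 39, 9, 35]
  queue [7, 15] -> pop 7, enqueue [4], visited so far: [24, 3, 39, 9, 35, 7]
  queue [15, 4] -> pop 15, enqueue [none], visited so far: [24, 3, 39, 9, 35, 7, 15]
  queue [4] -> pop 4, enqueue [5], visited so far: [24, 3, 39, 9, 35, 7, 15, 4]
  queue [5] -> pop 5, enqueue [none], visited so far: [24, 3, 39, 9, 35, 7, 15, 4, 5]
Result: [24, 3, 39, 9, 35, 7, 15, 4, 5]


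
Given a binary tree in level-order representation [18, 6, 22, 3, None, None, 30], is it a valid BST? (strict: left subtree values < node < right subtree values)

Level-order array: [18, 6, 22, 3, None, None, 30]
Validate using subtree bounds (lo, hi): at each node, require lo < value < hi,
then recurse left with hi=value and right with lo=value.
Preorder trace (stopping at first violation):
  at node 18 with bounds (-inf, +inf): OK
  at node 6 with bounds (-inf, 18): OK
  at node 3 with bounds (-inf, 6): OK
  at node 22 with bounds (18, +inf): OK
  at node 30 with bounds (22, +inf): OK
No violation found at any node.
Result: Valid BST


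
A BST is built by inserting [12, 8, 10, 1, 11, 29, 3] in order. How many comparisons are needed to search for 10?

Search path for 10: 12 -> 8 -> 10
Found: True
Comparisons: 3


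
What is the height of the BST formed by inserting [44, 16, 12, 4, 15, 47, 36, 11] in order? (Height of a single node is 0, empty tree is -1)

Insertion order: [44, 16, 12, 4, 15, 47, 36, 11]
Tree (level-order array): [44, 16, 47, 12, 36, None, None, 4, 15, None, None, None, 11]
Compute height bottom-up (empty subtree = -1):
  height(11) = 1 + max(-1, -1) = 0
  height(4) = 1 + max(-1, 0) = 1
  height(15) = 1 + max(-1, -1) = 0
  height(12) = 1 + max(1, 0) = 2
  height(36) = 1 + max(-1, -1) = 0
  height(16) = 1 + max(2, 0) = 3
  height(47) = 1 + max(-1, -1) = 0
  height(44) = 1 + max(3, 0) = 4
Height = 4


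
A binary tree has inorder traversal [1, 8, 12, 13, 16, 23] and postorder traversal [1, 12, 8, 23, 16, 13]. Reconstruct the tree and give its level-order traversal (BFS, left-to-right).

Inorder:   [1, 8, 12, 13, 16, 23]
Postorder: [1, 12, 8, 23, 16, 13]
Algorithm: postorder visits root last, so walk postorder right-to-left;
each value is the root of the current inorder slice — split it at that
value, recurse on the right subtree first, then the left.
Recursive splits:
  root=13; inorder splits into left=[1, 8, 12], right=[16, 23]
  root=16; inorder splits into left=[], right=[23]
  root=23; inorder splits into left=[], right=[]
  root=8; inorder splits into left=[1], right=[12]
  root=12; inorder splits into left=[], right=[]
  root=1; inorder splits into left=[], right=[]
Reconstructed level-order: [13, 8, 16, 1, 12, 23]


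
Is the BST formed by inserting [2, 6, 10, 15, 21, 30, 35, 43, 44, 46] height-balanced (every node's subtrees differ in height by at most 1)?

Tree (level-order array): [2, None, 6, None, 10, None, 15, None, 21, None, 30, None, 35, None, 43, None, 44, None, 46]
Definition: a tree is height-balanced if, at every node, |h(left) - h(right)| <= 1 (empty subtree has height -1).
Bottom-up per-node check:
  node 46: h_left=-1, h_right=-1, diff=0 [OK], height=0
  node 44: h_left=-1, h_right=0, diff=1 [OK], height=1
  node 43: h_left=-1, h_right=1, diff=2 [FAIL (|-1-1|=2 > 1)], height=2
  node 35: h_left=-1, h_right=2, diff=3 [FAIL (|-1-2|=3 > 1)], height=3
  node 30: h_left=-1, h_right=3, diff=4 [FAIL (|-1-3|=4 > 1)], height=4
  node 21: h_left=-1, h_right=4, diff=5 [FAIL (|-1-4|=5 > 1)], height=5
  node 15: h_left=-1, h_right=5, diff=6 [FAIL (|-1-5|=6 > 1)], height=6
  node 10: h_left=-1, h_right=6, diff=7 [FAIL (|-1-6|=7 > 1)], height=7
  node 6: h_left=-1, h_right=7, diff=8 [FAIL (|-1-7|=8 > 1)], height=8
  node 2: h_left=-1, h_right=8, diff=9 [FAIL (|-1-8|=9 > 1)], height=9
Node 43 violates the condition: |-1 - 1| = 2 > 1.
Result: Not balanced


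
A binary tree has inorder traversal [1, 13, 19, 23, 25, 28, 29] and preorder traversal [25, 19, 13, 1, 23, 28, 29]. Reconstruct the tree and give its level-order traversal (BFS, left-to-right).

Inorder:  [1, 13, 19, 23, 25, 28, 29]
Preorder: [25, 19, 13, 1, 23, 28, 29]
Algorithm: preorder visits root first, so consume preorder in order;
for each root, split the current inorder slice at that value into
left-subtree inorder and right-subtree inorder, then recurse.
Recursive splits:
  root=25; inorder splits into left=[1, 13, 19, 23], right=[28, 29]
  root=19; inorder splits into left=[1, 13], right=[23]
  root=13; inorder splits into left=[1], right=[]
  root=1; inorder splits into left=[], right=[]
  root=23; inorder splits into left=[], right=[]
  root=28; inorder splits into left=[], right=[29]
  root=29; inorder splits into left=[], right=[]
Reconstructed level-order: [25, 19, 28, 13, 23, 29, 1]


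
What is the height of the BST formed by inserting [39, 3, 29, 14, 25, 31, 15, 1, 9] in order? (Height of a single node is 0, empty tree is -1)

Insertion order: [39, 3, 29, 14, 25, 31, 15, 1, 9]
Tree (level-order array): [39, 3, None, 1, 29, None, None, 14, 31, 9, 25, None, None, None, None, 15]
Compute height bottom-up (empty subtree = -1):
  height(1) = 1 + max(-1, -1) = 0
  height(9) = 1 + max(-1, -1) = 0
  height(15) = 1 + max(-1, -1) = 0
  height(25) = 1 + max(0, -1) = 1
  height(14) = 1 + max(0, 1) = 2
  height(31) = 1 + max(-1, -1) = 0
  height(29) = 1 + max(2, 0) = 3
  height(3) = 1 + max(0, 3) = 4
  height(39) = 1 + max(4, -1) = 5
Height = 5


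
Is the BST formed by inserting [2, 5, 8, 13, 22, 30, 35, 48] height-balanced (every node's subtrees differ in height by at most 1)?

Tree (level-order array): [2, None, 5, None, 8, None, 13, None, 22, None, 30, None, 35, None, 48]
Definition: a tree is height-balanced if, at every node, |h(left) - h(right)| <= 1 (empty subtree has height -1).
Bottom-up per-node check:
  node 48: h_left=-1, h_right=-1, diff=0 [OK], height=0
  node 35: h_left=-1, h_right=0, diff=1 [OK], height=1
  node 30: h_left=-1, h_right=1, diff=2 [FAIL (|-1-1|=2 > 1)], height=2
  node 22: h_left=-1, h_right=2, diff=3 [FAIL (|-1-2|=3 > 1)], height=3
  node 13: h_left=-1, h_right=3, diff=4 [FAIL (|-1-3|=4 > 1)], height=4
  node 8: h_left=-1, h_right=4, diff=5 [FAIL (|-1-4|=5 > 1)], height=5
  node 5: h_left=-1, h_right=5, diff=6 [FAIL (|-1-5|=6 > 1)], height=6
  node 2: h_left=-1, h_right=6, diff=7 [FAIL (|-1-6|=7 > 1)], height=7
Node 30 violates the condition: |-1 - 1| = 2 > 1.
Result: Not balanced


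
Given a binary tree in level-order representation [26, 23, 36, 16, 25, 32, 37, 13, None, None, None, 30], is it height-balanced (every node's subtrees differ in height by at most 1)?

Tree (level-order array): [26, 23, 36, 16, 25, 32, 37, 13, None, None, None, 30]
Definition: a tree is height-balanced if, at every node, |h(left) - h(right)| <= 1 (empty subtree has height -1).
Bottom-up per-node check:
  node 13: h_left=-1, h_right=-1, diff=0 [OK], height=0
  node 16: h_left=0, h_right=-1, diff=1 [OK], height=1
  node 25: h_left=-1, h_right=-1, diff=0 [OK], height=0
  node 23: h_left=1, h_right=0, diff=1 [OK], height=2
  node 30: h_left=-1, h_right=-1, diff=0 [OK], height=0
  node 32: h_left=0, h_right=-1, diff=1 [OK], height=1
  node 37: h_left=-1, h_right=-1, diff=0 [OK], height=0
  node 36: h_left=1, h_right=0, diff=1 [OK], height=2
  node 26: h_left=2, h_right=2, diff=0 [OK], height=3
All nodes satisfy the balance condition.
Result: Balanced


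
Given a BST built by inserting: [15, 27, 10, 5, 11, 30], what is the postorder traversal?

Tree insertion order: [15, 27, 10, 5, 11, 30]
Tree (level-order array): [15, 10, 27, 5, 11, None, 30]
Postorder traversal: [5, 11, 10, 30, 27, 15]


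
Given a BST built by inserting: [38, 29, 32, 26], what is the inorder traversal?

Tree insertion order: [38, 29, 32, 26]
Tree (level-order array): [38, 29, None, 26, 32]
Inorder traversal: [26, 29, 32, 38]


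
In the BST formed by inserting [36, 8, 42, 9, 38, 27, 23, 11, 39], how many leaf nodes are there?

Tree built from: [36, 8, 42, 9, 38, 27, 23, 11, 39]
Tree (level-order array): [36, 8, 42, None, 9, 38, None, None, 27, None, 39, 23, None, None, None, 11]
Rule: A leaf has 0 children.
Per-node child counts:
  node 36: 2 child(ren)
  node 8: 1 child(ren)
  node 9: 1 child(ren)
  node 27: 1 child(ren)
  node 23: 1 child(ren)
  node 11: 0 child(ren)
  node 42: 1 child(ren)
  node 38: 1 child(ren)
  node 39: 0 child(ren)
Matching nodes: [11, 39]
Count of leaf nodes: 2


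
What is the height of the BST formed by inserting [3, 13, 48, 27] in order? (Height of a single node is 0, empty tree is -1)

Insertion order: [3, 13, 48, 27]
Tree (level-order array): [3, None, 13, None, 48, 27]
Compute height bottom-up (empty subtree = -1):
  height(27) = 1 + max(-1, -1) = 0
  height(48) = 1 + max(0, -1) = 1
  height(13) = 1 + max(-1, 1) = 2
  height(3) = 1 + max(-1, 2) = 3
Height = 3


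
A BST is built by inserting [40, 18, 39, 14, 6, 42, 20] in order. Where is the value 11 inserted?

Starting tree (level order): [40, 18, 42, 14, 39, None, None, 6, None, 20]
Insertion path: 40 -> 18 -> 14 -> 6
Result: insert 11 as right child of 6
Final tree (level order): [40, 18, 42, 14, 39, None, None, 6, None, 20, None, None, 11]


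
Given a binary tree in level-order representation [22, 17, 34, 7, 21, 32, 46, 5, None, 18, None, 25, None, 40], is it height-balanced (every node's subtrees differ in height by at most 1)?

Tree (level-order array): [22, 17, 34, 7, 21, 32, 46, 5, None, 18, None, 25, None, 40]
Definition: a tree is height-balanced if, at every node, |h(left) - h(right)| <= 1 (empty subtree has height -1).
Bottom-up per-node check:
  node 5: h_left=-1, h_right=-1, diff=0 [OK], height=0
  node 7: h_left=0, h_right=-1, diff=1 [OK], height=1
  node 18: h_left=-1, h_right=-1, diff=0 [OK], height=0
  node 21: h_left=0, h_right=-1, diff=1 [OK], height=1
  node 17: h_left=1, h_right=1, diff=0 [OK], height=2
  node 25: h_left=-1, h_right=-1, diff=0 [OK], height=0
  node 32: h_left=0, h_right=-1, diff=1 [OK], height=1
  node 40: h_left=-1, h_right=-1, diff=0 [OK], height=0
  node 46: h_left=0, h_right=-1, diff=1 [OK], height=1
  node 34: h_left=1, h_right=1, diff=0 [OK], height=2
  node 22: h_left=2, h_right=2, diff=0 [OK], height=3
All nodes satisfy the balance condition.
Result: Balanced


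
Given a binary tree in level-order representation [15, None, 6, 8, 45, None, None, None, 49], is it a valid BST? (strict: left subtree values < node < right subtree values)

Level-order array: [15, None, 6, 8, 45, None, None, None, 49]
Validate using subtree bounds (lo, hi): at each node, require lo < value < hi,
then recurse left with hi=value and right with lo=value.
Preorder trace (stopping at first violation):
  at node 15 with bounds (-inf, +inf): OK
  at node 6 with bounds (15, +inf): VIOLATION
Node 6 violates its bound: not (15 < 6 < +inf).
Result: Not a valid BST


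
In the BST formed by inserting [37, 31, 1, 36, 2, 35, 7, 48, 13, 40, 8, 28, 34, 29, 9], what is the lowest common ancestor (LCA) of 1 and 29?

Tree insertion order: [37, 31, 1, 36, 2, 35, 7, 48, 13, 40, 8, 28, 34, 29, 9]
Tree (level-order array): [37, 31, 48, 1, 36, 40, None, None, 2, 35, None, None, None, None, 7, 34, None, None, 13, None, None, 8, 28, None, 9, None, 29]
In a BST, the LCA of p=1, q=29 is the first node v on the
root-to-leaf path with p <= v <= q (go left if both < v, right if both > v).
Walk from root:
  at 37: both 1 and 29 < 37, go left
  at 31: both 1 and 29 < 31, go left
  at 1: 1 <= 1 <= 29, this is the LCA
LCA = 1


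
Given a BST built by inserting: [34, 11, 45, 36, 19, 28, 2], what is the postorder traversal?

Tree insertion order: [34, 11, 45, 36, 19, 28, 2]
Tree (level-order array): [34, 11, 45, 2, 19, 36, None, None, None, None, 28]
Postorder traversal: [2, 28, 19, 11, 36, 45, 34]


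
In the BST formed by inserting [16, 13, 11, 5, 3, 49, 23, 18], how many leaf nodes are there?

Tree built from: [16, 13, 11, 5, 3, 49, 23, 18]
Tree (level-order array): [16, 13, 49, 11, None, 23, None, 5, None, 18, None, 3]
Rule: A leaf has 0 children.
Per-node child counts:
  node 16: 2 child(ren)
  node 13: 1 child(ren)
  node 11: 1 child(ren)
  node 5: 1 child(ren)
  node 3: 0 child(ren)
  node 49: 1 child(ren)
  node 23: 1 child(ren)
  node 18: 0 child(ren)
Matching nodes: [3, 18]
Count of leaf nodes: 2


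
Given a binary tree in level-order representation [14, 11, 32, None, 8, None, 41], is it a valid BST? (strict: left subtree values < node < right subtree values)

Level-order array: [14, 11, 32, None, 8, None, 41]
Validate using subtree bounds (lo, hi): at each node, require lo < value < hi,
then recurse left with hi=value and right with lo=value.
Preorder trace (stopping at first violation):
  at node 14 with bounds (-inf, +inf): OK
  at node 11 with bounds (-inf, 14): OK
  at node 8 with bounds (11, 14): VIOLATION
Node 8 violates its bound: not (11 < 8 < 14).
Result: Not a valid BST


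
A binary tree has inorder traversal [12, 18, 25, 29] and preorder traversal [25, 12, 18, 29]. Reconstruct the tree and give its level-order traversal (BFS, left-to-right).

Inorder:  [12, 18, 25, 29]
Preorder: [25, 12, 18, 29]
Algorithm: preorder visits root first, so consume preorder in order;
for each root, split the current inorder slice at that value into
left-subtree inorder and right-subtree inorder, then recurse.
Recursive splits:
  root=25; inorder splits into left=[12, 18], right=[29]
  root=12; inorder splits into left=[], right=[18]
  root=18; inorder splits into left=[], right=[]
  root=29; inorder splits into left=[], right=[]
Reconstructed level-order: [25, 12, 29, 18]


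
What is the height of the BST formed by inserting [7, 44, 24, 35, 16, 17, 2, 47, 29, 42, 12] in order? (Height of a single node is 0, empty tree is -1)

Insertion order: [7, 44, 24, 35, 16, 17, 2, 47, 29, 42, 12]
Tree (level-order array): [7, 2, 44, None, None, 24, 47, 16, 35, None, None, 12, 17, 29, 42]
Compute height bottom-up (empty subtree = -1):
  height(2) = 1 + max(-1, -1) = 0
  height(12) = 1 + max(-1, -1) = 0
  height(17) = 1 + max(-1, -1) = 0
  height(16) = 1 + max(0, 0) = 1
  height(29) = 1 + max(-1, -1) = 0
  height(42) = 1 + max(-1, -1) = 0
  height(35) = 1 + max(0, 0) = 1
  height(24) = 1 + max(1, 1) = 2
  height(47) = 1 + max(-1, -1) = 0
  height(44) = 1 + max(2, 0) = 3
  height(7) = 1 + max(0, 3) = 4
Height = 4


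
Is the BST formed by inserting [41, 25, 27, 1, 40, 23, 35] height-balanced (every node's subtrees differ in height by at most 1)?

Tree (level-order array): [41, 25, None, 1, 27, None, 23, None, 40, None, None, 35]
Definition: a tree is height-balanced if, at every node, |h(left) - h(right)| <= 1 (empty subtree has height -1).
Bottom-up per-node check:
  node 23: h_left=-1, h_right=-1, diff=0 [OK], height=0
  node 1: h_left=-1, h_right=0, diff=1 [OK], height=1
  node 35: h_left=-1, h_right=-1, diff=0 [OK], height=0
  node 40: h_left=0, h_right=-1, diff=1 [OK], height=1
  node 27: h_left=-1, h_right=1, diff=2 [FAIL (|-1-1|=2 > 1)], height=2
  node 25: h_left=1, h_right=2, diff=1 [OK], height=3
  node 41: h_left=3, h_right=-1, diff=4 [FAIL (|3--1|=4 > 1)], height=4
Node 27 violates the condition: |-1 - 1| = 2 > 1.
Result: Not balanced


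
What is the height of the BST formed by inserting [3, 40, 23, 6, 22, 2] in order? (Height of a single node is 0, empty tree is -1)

Insertion order: [3, 40, 23, 6, 22, 2]
Tree (level-order array): [3, 2, 40, None, None, 23, None, 6, None, None, 22]
Compute height bottom-up (empty subtree = -1):
  height(2) = 1 + max(-1, -1) = 0
  height(22) = 1 + max(-1, -1) = 0
  height(6) = 1 + max(-1, 0) = 1
  height(23) = 1 + max(1, -1) = 2
  height(40) = 1 + max(2, -1) = 3
  height(3) = 1 + max(0, 3) = 4
Height = 4


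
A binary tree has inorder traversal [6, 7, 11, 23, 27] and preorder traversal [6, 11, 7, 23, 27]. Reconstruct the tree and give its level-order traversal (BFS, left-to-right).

Inorder:  [6, 7, 11, 23, 27]
Preorder: [6, 11, 7, 23, 27]
Algorithm: preorder visits root first, so consume preorder in order;
for each root, split the current inorder slice at that value into
left-subtree inorder and right-subtree inorder, then recurse.
Recursive splits:
  root=6; inorder splits into left=[], right=[7, 11, 23, 27]
  root=11; inorder splits into left=[7], right=[23, 27]
  root=7; inorder splits into left=[], right=[]
  root=23; inorder splits into left=[], right=[27]
  root=27; inorder splits into left=[], right=[]
Reconstructed level-order: [6, 11, 7, 23, 27]


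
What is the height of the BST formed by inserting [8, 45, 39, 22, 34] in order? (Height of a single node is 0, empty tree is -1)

Insertion order: [8, 45, 39, 22, 34]
Tree (level-order array): [8, None, 45, 39, None, 22, None, None, 34]
Compute height bottom-up (empty subtree = -1):
  height(34) = 1 + max(-1, -1) = 0
  height(22) = 1 + max(-1, 0) = 1
  height(39) = 1 + max(1, -1) = 2
  height(45) = 1 + max(2, -1) = 3
  height(8) = 1 + max(-1, 3) = 4
Height = 4


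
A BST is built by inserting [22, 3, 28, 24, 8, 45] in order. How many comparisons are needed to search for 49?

Search path for 49: 22 -> 28 -> 45
Found: False
Comparisons: 3


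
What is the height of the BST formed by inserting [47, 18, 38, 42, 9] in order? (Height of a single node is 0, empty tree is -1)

Insertion order: [47, 18, 38, 42, 9]
Tree (level-order array): [47, 18, None, 9, 38, None, None, None, 42]
Compute height bottom-up (empty subtree = -1):
  height(9) = 1 + max(-1, -1) = 0
  height(42) = 1 + max(-1, -1) = 0
  height(38) = 1 + max(-1, 0) = 1
  height(18) = 1 + max(0, 1) = 2
  height(47) = 1 + max(2, -1) = 3
Height = 3


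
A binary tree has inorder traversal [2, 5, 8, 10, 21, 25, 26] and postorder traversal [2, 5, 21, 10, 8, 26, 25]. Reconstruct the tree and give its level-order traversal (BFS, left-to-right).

Inorder:   [2, 5, 8, 10, 21, 25, 26]
Postorder: [2, 5, 21, 10, 8, 26, 25]
Algorithm: postorder visits root last, so walk postorder right-to-left;
each value is the root of the current inorder slice — split it at that
value, recurse on the right subtree first, then the left.
Recursive splits:
  root=25; inorder splits into left=[2, 5, 8, 10, 21], right=[26]
  root=26; inorder splits into left=[], right=[]
  root=8; inorder splits into left=[2, 5], right=[10, 21]
  root=10; inorder splits into left=[], right=[21]
  root=21; inorder splits into left=[], right=[]
  root=5; inorder splits into left=[2], right=[]
  root=2; inorder splits into left=[], right=[]
Reconstructed level-order: [25, 8, 26, 5, 10, 2, 21]


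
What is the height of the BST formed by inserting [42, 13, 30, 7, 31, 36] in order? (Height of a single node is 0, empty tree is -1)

Insertion order: [42, 13, 30, 7, 31, 36]
Tree (level-order array): [42, 13, None, 7, 30, None, None, None, 31, None, 36]
Compute height bottom-up (empty subtree = -1):
  height(7) = 1 + max(-1, -1) = 0
  height(36) = 1 + max(-1, -1) = 0
  height(31) = 1 + max(-1, 0) = 1
  height(30) = 1 + max(-1, 1) = 2
  height(13) = 1 + max(0, 2) = 3
  height(42) = 1 + max(3, -1) = 4
Height = 4


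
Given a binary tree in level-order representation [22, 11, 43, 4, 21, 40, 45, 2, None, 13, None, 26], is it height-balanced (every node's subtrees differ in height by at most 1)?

Tree (level-order array): [22, 11, 43, 4, 21, 40, 45, 2, None, 13, None, 26]
Definition: a tree is height-balanced if, at every node, |h(left) - h(right)| <= 1 (empty subtree has height -1).
Bottom-up per-node check:
  node 2: h_left=-1, h_right=-1, diff=0 [OK], height=0
  node 4: h_left=0, h_right=-1, diff=1 [OK], height=1
  node 13: h_left=-1, h_right=-1, diff=0 [OK], height=0
  node 21: h_left=0, h_right=-1, diff=1 [OK], height=1
  node 11: h_left=1, h_right=1, diff=0 [OK], height=2
  node 26: h_left=-1, h_right=-1, diff=0 [OK], height=0
  node 40: h_left=0, h_right=-1, diff=1 [OK], height=1
  node 45: h_left=-1, h_right=-1, diff=0 [OK], height=0
  node 43: h_left=1, h_right=0, diff=1 [OK], height=2
  node 22: h_left=2, h_right=2, diff=0 [OK], height=3
All nodes satisfy the balance condition.
Result: Balanced


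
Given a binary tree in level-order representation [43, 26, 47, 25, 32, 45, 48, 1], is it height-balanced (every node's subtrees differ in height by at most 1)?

Tree (level-order array): [43, 26, 47, 25, 32, 45, 48, 1]
Definition: a tree is height-balanced if, at every node, |h(left) - h(right)| <= 1 (empty subtree has height -1).
Bottom-up per-node check:
  node 1: h_left=-1, h_right=-1, diff=0 [OK], height=0
  node 25: h_left=0, h_right=-1, diff=1 [OK], height=1
  node 32: h_left=-1, h_right=-1, diff=0 [OK], height=0
  node 26: h_left=1, h_right=0, diff=1 [OK], height=2
  node 45: h_left=-1, h_right=-1, diff=0 [OK], height=0
  node 48: h_left=-1, h_right=-1, diff=0 [OK], height=0
  node 47: h_left=0, h_right=0, diff=0 [OK], height=1
  node 43: h_left=2, h_right=1, diff=1 [OK], height=3
All nodes satisfy the balance condition.
Result: Balanced


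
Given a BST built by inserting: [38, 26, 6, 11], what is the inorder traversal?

Tree insertion order: [38, 26, 6, 11]
Tree (level-order array): [38, 26, None, 6, None, None, 11]
Inorder traversal: [6, 11, 26, 38]


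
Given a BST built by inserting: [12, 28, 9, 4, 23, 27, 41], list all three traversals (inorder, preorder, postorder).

Tree insertion order: [12, 28, 9, 4, 23, 27, 41]
Tree (level-order array): [12, 9, 28, 4, None, 23, 41, None, None, None, 27]
Inorder (L, root, R): [4, 9, 12, 23, 27, 28, 41]
Preorder (root, L, R): [12, 9, 4, 28, 23, 27, 41]
Postorder (L, R, root): [4, 9, 27, 23, 41, 28, 12]


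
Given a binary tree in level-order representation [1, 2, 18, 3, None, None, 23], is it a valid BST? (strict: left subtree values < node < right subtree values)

Level-order array: [1, 2, 18, 3, None, None, 23]
Validate using subtree bounds (lo, hi): at each node, require lo < value < hi,
then recurse left with hi=value and right with lo=value.
Preorder trace (stopping at first violation):
  at node 1 with bounds (-inf, +inf): OK
  at node 2 with bounds (-inf, 1): VIOLATION
Node 2 violates its bound: not (-inf < 2 < 1).
Result: Not a valid BST


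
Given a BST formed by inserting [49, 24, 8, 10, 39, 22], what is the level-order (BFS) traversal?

Tree insertion order: [49, 24, 8, 10, 39, 22]
Tree (level-order array): [49, 24, None, 8, 39, None, 10, None, None, None, 22]
BFS from the root, enqueuing left then right child of each popped node:
  queue [49] -> pop 49, enqueue [24], visited so far: [49]
  queue [24] -> pop 24, enqueue [8, 39], visited so far: [49, 24]
  queue [8, 39] -> pop 8, enqueue [10], visited so far: [49, 24, 8]
  queue [39, 10] -> pop 39, enqueue [none], visited so far: [49, 24, 8, 39]
  queue [10] -> pop 10, enqueue [22], visited so far: [49, 24, 8, 39, 10]
  queue [22] -> pop 22, enqueue [none], visited so far: [49, 24, 8, 39, 10, 22]
Result: [49, 24, 8, 39, 10, 22]


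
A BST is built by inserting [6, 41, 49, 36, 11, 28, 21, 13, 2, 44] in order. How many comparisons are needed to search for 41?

Search path for 41: 6 -> 41
Found: True
Comparisons: 2


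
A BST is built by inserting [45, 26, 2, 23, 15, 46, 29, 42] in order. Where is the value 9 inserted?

Starting tree (level order): [45, 26, 46, 2, 29, None, None, None, 23, None, 42, 15]
Insertion path: 45 -> 26 -> 2 -> 23 -> 15
Result: insert 9 as left child of 15
Final tree (level order): [45, 26, 46, 2, 29, None, None, None, 23, None, 42, 15, None, None, None, 9]


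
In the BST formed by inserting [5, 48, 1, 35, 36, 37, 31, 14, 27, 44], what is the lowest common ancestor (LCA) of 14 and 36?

Tree insertion order: [5, 48, 1, 35, 36, 37, 31, 14, 27, 44]
Tree (level-order array): [5, 1, 48, None, None, 35, None, 31, 36, 14, None, None, 37, None, 27, None, 44]
In a BST, the LCA of p=14, q=36 is the first node v on the
root-to-leaf path with p <= v <= q (go left if both < v, right if both > v).
Walk from root:
  at 5: both 14 and 36 > 5, go right
  at 48: both 14 and 36 < 48, go left
  at 35: 14 <= 35 <= 36, this is the LCA
LCA = 35


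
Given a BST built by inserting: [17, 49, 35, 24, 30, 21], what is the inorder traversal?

Tree insertion order: [17, 49, 35, 24, 30, 21]
Tree (level-order array): [17, None, 49, 35, None, 24, None, 21, 30]
Inorder traversal: [17, 21, 24, 30, 35, 49]


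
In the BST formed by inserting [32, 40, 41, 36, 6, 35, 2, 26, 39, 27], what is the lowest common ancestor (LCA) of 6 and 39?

Tree insertion order: [32, 40, 41, 36, 6, 35, 2, 26, 39, 27]
Tree (level-order array): [32, 6, 40, 2, 26, 36, 41, None, None, None, 27, 35, 39]
In a BST, the LCA of p=6, q=39 is the first node v on the
root-to-leaf path with p <= v <= q (go left if both < v, right if both > v).
Walk from root:
  at 32: 6 <= 32 <= 39, this is the LCA
LCA = 32


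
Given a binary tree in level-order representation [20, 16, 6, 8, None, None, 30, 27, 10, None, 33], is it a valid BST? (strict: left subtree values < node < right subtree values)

Level-order array: [20, 16, 6, 8, None, None, 30, 27, 10, None, 33]
Validate using subtree bounds (lo, hi): at each node, require lo < value < hi,
then recurse left with hi=value and right with lo=value.
Preorder trace (stopping at first violation):
  at node 20 with bounds (-inf, +inf): OK
  at node 16 with bounds (-inf, 20): OK
  at node 8 with bounds (-inf, 16): OK
  at node 27 with bounds (-inf, 8): VIOLATION
Node 27 violates its bound: not (-inf < 27 < 8).
Result: Not a valid BST


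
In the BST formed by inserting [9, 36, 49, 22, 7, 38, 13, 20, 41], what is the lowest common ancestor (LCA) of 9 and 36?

Tree insertion order: [9, 36, 49, 22, 7, 38, 13, 20, 41]
Tree (level-order array): [9, 7, 36, None, None, 22, 49, 13, None, 38, None, None, 20, None, 41]
In a BST, the LCA of p=9, q=36 is the first node v on the
root-to-leaf path with p <= v <= q (go left if both < v, right if both > v).
Walk from root:
  at 9: 9 <= 9 <= 36, this is the LCA
LCA = 9


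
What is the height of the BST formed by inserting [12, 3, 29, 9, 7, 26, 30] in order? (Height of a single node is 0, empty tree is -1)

Insertion order: [12, 3, 29, 9, 7, 26, 30]
Tree (level-order array): [12, 3, 29, None, 9, 26, 30, 7]
Compute height bottom-up (empty subtree = -1):
  height(7) = 1 + max(-1, -1) = 0
  height(9) = 1 + max(0, -1) = 1
  height(3) = 1 + max(-1, 1) = 2
  height(26) = 1 + max(-1, -1) = 0
  height(30) = 1 + max(-1, -1) = 0
  height(29) = 1 + max(0, 0) = 1
  height(12) = 1 + max(2, 1) = 3
Height = 3


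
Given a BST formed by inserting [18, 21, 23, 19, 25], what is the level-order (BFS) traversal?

Tree insertion order: [18, 21, 23, 19, 25]
Tree (level-order array): [18, None, 21, 19, 23, None, None, None, 25]
BFS from the root, enqueuing left then right child of each popped node:
  queue [18] -> pop 18, enqueue [21], visited so far: [18]
  queue [21] -> pop 21, enqueue [19, 23], visited so far: [18, 21]
  queue [19, 23] -> pop 19, enqueue [none], visited so far: [18, 21, 19]
  queue [23] -> pop 23, enqueue [25], visited so far: [18, 21, 19, 23]
  queue [25] -> pop 25, enqueue [none], visited so far: [18, 21, 19, 23, 25]
Result: [18, 21, 19, 23, 25]


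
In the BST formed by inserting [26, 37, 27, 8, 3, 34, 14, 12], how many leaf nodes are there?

Tree built from: [26, 37, 27, 8, 3, 34, 14, 12]
Tree (level-order array): [26, 8, 37, 3, 14, 27, None, None, None, 12, None, None, 34]
Rule: A leaf has 0 children.
Per-node child counts:
  node 26: 2 child(ren)
  node 8: 2 child(ren)
  node 3: 0 child(ren)
  node 14: 1 child(ren)
  node 12: 0 child(ren)
  node 37: 1 child(ren)
  node 27: 1 child(ren)
  node 34: 0 child(ren)
Matching nodes: [3, 12, 34]
Count of leaf nodes: 3


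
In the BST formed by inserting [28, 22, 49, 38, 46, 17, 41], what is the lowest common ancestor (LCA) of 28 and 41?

Tree insertion order: [28, 22, 49, 38, 46, 17, 41]
Tree (level-order array): [28, 22, 49, 17, None, 38, None, None, None, None, 46, 41]
In a BST, the LCA of p=28, q=41 is the first node v on the
root-to-leaf path with p <= v <= q (go left if both < v, right if both > v).
Walk from root:
  at 28: 28 <= 28 <= 41, this is the LCA
LCA = 28
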